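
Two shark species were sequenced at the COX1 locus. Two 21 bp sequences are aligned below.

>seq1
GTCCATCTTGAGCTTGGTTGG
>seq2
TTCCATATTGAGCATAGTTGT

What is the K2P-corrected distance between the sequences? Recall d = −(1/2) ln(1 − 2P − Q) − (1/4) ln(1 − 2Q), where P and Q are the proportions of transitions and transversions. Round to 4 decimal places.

Of 21 sites, 1 differences are transitions and 4 are transversions, so P = 1/21 ≈ 0.047619 and Q = 4/21 ≈ 0.190476.
Under the Kimura two-parameter model, d = −½ ln(1 − 2P − Q) − ¼ ln(1 − 2Q).
1 − 2P − Q = 0.714286, giving −½ ln(0.714286) = 0.168236.
1 − 2Q = 0.619048, giving −¼ ln(0.619048) = 0.119893.
d = 0.168236 + 0.119893 = 0.288129.

0.2881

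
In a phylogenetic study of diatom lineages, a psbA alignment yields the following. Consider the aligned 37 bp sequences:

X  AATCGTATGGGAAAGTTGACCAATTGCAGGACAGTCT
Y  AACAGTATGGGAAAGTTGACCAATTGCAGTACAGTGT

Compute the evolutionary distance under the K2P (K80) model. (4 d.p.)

0.1168

Of 37 sites, 1 differences are transitions and 3 are transversions, so P = 1/37 ≈ 0.027027 and Q = 3/37 ≈ 0.081081.
Under the Kimura two-parameter model, d = −½ ln(1 − 2P − Q) − ¼ ln(1 − 2Q).
1 − 2P − Q = 0.864865, giving −½ ln(0.864865) = 0.072591.
1 − 2Q = 0.837838, giving −¼ ln(0.837838) = 0.044233.
d = 0.072591 + 0.044233 = 0.116824.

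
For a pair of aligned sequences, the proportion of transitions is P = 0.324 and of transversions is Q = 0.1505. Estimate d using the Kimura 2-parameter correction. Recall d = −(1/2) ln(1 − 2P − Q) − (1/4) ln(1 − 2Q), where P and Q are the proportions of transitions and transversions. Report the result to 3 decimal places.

Under the Kimura two-parameter model, d = −½ ln(1 − 2P − Q) − ¼ ln(1 − 2Q).
1 − 2P − Q = 0.2015, giving −½ ln(0.2015) = 0.800983.
1 − 2Q = 0.699, giving −¼ ln(0.699) = 0.089526.
d = 0.800983 + 0.089526 = 0.890509.

0.891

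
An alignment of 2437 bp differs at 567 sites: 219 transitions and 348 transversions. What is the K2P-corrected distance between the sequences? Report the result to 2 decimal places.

0.28

P = 219/2437 ≈ 0.089865 and Q = 348/2437 ≈ 0.142799.
Under the Kimura two-parameter model, d = −½ ln(1 − 2P − Q) − ¼ ln(1 − 2Q).
1 − 2P − Q = 0.677471, giving −½ ln(0.677471) = 0.194694.
1 − 2Q = 0.714402, giving −¼ ln(0.714402) = 0.084077.
d = 0.194694 + 0.084077 = 0.278771.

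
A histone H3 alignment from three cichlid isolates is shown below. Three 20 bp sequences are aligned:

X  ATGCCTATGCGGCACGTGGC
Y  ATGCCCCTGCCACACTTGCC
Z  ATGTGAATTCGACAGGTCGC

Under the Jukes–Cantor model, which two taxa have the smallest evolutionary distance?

X–Y: 6/20 differ, p = 0.300, d = 0.383.
X–Z: 7/20 differ, p = 0.350, d = 0.471.
Y–Z: 10/20 differ, p = 0.500, d = 0.824.
The smallest distance is between X and Y.

X and Y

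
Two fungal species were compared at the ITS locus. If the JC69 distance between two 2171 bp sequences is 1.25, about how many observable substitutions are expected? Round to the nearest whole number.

1321

Invert JC69: p = (3/4)(1 − e^(−4d/3)) = 0.75 × (1 − e^(-1.666667)) = 0.75 × (1 − 0.188876) = 0.608343.
Expected differing sites = pL ≈ 0.608343 × 2171 = 1320.712653 ≈ 1321.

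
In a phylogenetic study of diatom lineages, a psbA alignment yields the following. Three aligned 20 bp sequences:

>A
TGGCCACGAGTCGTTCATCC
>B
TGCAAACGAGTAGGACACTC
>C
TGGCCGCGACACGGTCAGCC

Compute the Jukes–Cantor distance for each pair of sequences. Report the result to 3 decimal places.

A–B: 8/20 sites differ → p = 0.4, d = −0.75 ln(1 − 0.533333) = 0.571605 ≈ 0.572.
A–C: 5/20 sites differ → p = 0.25, d = −0.75 ln(1 − 0.333333) = 0.304098 ≈ 0.304.
B–C: 10/20 sites differ → p = 0.5, d = −0.75 ln(1 − 0.666667) = 0.823960 ≈ 0.824.

d(A,B) = 0.572, d(A,C) = 0.304, d(B,C) = 0.824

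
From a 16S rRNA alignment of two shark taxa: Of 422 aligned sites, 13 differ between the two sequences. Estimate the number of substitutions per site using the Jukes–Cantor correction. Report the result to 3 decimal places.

0.031

p = 13/422 ≈ 0.030806.
d = −(3/4) ln(1 − 4p/3) = −0.75 ln(1 − 0.041075) = −0.75 ln(0.958925)
  = −0.75 × (-0.041942) = 0.031457 substitutions/site.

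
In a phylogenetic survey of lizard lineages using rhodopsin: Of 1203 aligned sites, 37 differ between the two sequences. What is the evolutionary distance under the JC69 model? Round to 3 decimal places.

p = 37/1203 ≈ 0.030756.
d = −(3/4) ln(1 − 4p/3) = −0.75 ln(1 − 0.041008) = −0.75 ln(0.958992)
  = −0.75 × (-0.041873) = 0.031405 substitutions/site.

0.031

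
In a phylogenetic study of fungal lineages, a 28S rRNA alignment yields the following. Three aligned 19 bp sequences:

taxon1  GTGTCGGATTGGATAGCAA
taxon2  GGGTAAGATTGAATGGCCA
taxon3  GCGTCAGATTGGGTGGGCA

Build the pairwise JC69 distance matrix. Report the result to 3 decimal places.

taxon1–taxon2: 6/19 sites differ → p ≈ 0.315789, d = −0.75 ln(1 − 0.421052) = 0.409907 ≈ 0.410.
taxon1–taxon3: 6/19 sites differ → p ≈ 0.315789, d = −0.75 ln(1 − 0.421052) = 0.409907 ≈ 0.410.
taxon2–taxon3: 5/19 sites differ → p ≈ 0.263158, d = −0.75 ln(1 − 0.350877) = 0.324100 ≈ 0.324.

d(taxon1,taxon2) = 0.410, d(taxon1,taxon3) = 0.410, d(taxon2,taxon3) = 0.324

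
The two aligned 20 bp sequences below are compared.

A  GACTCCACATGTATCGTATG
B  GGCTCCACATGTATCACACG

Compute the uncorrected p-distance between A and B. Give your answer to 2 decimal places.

0.20

The sequences differ at 4 of 20 positions (sites 2, 16, 17, 19).
p = 4/20 = 0.20.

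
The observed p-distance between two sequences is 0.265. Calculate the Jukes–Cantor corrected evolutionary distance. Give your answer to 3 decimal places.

d = −(3/4) ln(1 − 4p/3) = −0.75 ln(1 − 0.353333) = −0.75 ln(0.646667)
  = −0.75 × (-0.435924) = 0.326943 substitutions/site.

0.327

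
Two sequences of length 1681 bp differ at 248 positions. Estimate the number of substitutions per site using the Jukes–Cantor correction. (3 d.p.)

0.164

p = 248/1681 ≈ 0.147531.
d = −(3/4) ln(1 − 4p/3) = −0.75 ln(1 − 0.196708) = −0.75 ln(0.803292)
  = −0.75 × (-0.219037) = 0.164278 substitutions/site.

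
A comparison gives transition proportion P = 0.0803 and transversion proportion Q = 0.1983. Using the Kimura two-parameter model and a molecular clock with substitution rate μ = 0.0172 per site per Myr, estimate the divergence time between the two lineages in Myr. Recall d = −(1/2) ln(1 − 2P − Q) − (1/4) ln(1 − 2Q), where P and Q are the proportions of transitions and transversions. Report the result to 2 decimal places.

10.13

Under the Kimura two-parameter model, d = −½ ln(1 − 2P − Q) − ¼ ln(1 − 2Q).
1 − 2P − Q = 0.6411, giving −½ ln(0.6411) = 0.222285.
1 − 2Q = 0.6034, giving −¼ ln(0.6034) = 0.126294.
d = 0.222285 + 0.126294 = 0.348579.
Under a molecular clock d = 2μt, so t = d/(2μ) = 0.348579 / (2 × 0.0172) = 10.13 Myr.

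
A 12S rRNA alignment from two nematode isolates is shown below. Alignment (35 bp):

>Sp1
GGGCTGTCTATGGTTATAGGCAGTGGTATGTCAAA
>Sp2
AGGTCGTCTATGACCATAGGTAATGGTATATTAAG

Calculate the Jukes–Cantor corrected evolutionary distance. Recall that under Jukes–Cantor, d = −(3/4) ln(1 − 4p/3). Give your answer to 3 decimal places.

The sequences differ at 11 of 35 sites, so p = 11/35 ≈ 0.314286.
d = −(3/4) ln(1 − 4p/3) = −0.75 ln(1 − 0.419048) = −0.75 ln(0.580952)
  = −0.75 × (-0.543087) = 0.407315 substitutions/site.

0.407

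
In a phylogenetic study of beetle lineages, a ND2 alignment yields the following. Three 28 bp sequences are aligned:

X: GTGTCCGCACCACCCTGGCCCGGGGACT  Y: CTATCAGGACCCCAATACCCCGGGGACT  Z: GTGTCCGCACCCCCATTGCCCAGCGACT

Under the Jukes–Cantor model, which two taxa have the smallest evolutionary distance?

X and Z

X–Y: 9/28 differ, p = 0.321, d = 0.420.
X–Z: 5/28 differ, p = 0.179, d = 0.204.
Y–Z: 9/28 differ, p = 0.321, d = 0.420.
The smallest distance is between X and Z.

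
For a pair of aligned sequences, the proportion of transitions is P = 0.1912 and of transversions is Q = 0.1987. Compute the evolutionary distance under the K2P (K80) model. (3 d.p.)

0.562

Under the Kimura two-parameter model, d = −½ ln(1 − 2P − Q) − ¼ ln(1 − 2Q).
1 − 2P − Q = 0.4189, giving −½ ln(0.4189) = 0.435062.
1 − 2Q = 0.6026, giving −¼ ln(0.6026) = 0.126625.
d = 0.435062 + 0.126625 = 0.561687.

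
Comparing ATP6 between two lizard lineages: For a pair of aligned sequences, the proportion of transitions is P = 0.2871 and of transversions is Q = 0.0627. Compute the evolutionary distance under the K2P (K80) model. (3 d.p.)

0.540

Under the Kimura two-parameter model, d = −½ ln(1 − 2P − Q) − ¼ ln(1 − 2Q).
1 − 2P − Q = 0.3631, giving −½ ln(0.3631) = 0.506539.
1 − 2Q = 0.8746, giving −¼ ln(0.8746) = 0.033497.
d = 0.506539 + 0.033497 = 0.540036.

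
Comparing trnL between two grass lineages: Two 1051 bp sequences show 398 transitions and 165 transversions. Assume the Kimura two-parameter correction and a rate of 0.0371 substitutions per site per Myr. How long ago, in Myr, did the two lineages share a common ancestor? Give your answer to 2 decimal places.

17.83

P = 398/1051 ≈ 0.378687 and Q = 165/1051 ≈ 0.156993.
Under the Kimura two-parameter model, d = −½ ln(1 − 2P − Q) − ¼ ln(1 − 2Q).
1 − 2P − Q = 0.085633, giving −½ ln(0.085633) = 1.228842.
1 − 2Q = 0.686014, giving −¼ ln(0.686014) = 0.094214.
d = 1.228842 + 0.094214 = 1.323056.
Under a molecular clock d = 2μt, so t = d/(2μ) = 1.323056 / (2 × 0.0371) = 17.83 Myr.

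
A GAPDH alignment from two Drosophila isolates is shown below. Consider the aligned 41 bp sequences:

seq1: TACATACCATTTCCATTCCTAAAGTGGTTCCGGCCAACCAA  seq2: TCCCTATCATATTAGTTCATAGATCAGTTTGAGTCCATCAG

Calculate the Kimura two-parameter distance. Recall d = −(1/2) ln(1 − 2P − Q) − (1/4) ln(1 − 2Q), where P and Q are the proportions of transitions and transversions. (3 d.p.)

Of 41 sites, 11 differences are transitions and 8 are transversions, so P = 11/41 ≈ 0.268293 and Q = 8/41 ≈ 0.195122.
Under the Kimura two-parameter model, d = −½ ln(1 − 2P − Q) − ¼ ln(1 − 2Q).
1 − 2P − Q = 0.268292, giving −½ ln(0.268292) = 0.657840.
1 − 2Q = 0.609756, giving −¼ ln(0.609756) = 0.123674.
d = 0.657840 + 0.123674 = 0.781514.

0.782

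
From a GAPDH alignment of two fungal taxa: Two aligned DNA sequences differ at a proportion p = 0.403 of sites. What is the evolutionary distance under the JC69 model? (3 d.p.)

d = −(3/4) ln(1 − 4p/3) = −0.75 ln(1 − 0.537333) = −0.75 ln(0.462667)
  = −0.75 × (-0.770748) = 0.578061 substitutions/site.

0.578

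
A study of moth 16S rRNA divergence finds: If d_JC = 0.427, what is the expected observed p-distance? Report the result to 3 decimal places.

p = (3/4)(1 − e^(−4d/3)) = 0.75 × (1 − e^(-0.569333)) = 0.75 × (1 − 0.565903) = 0.325573.

0.326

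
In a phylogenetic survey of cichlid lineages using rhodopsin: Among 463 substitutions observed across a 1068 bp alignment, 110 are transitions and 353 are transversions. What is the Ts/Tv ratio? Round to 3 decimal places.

R = 110/353 = 0.311614… ≈ 0.312 (to 3 d.p.).

0.312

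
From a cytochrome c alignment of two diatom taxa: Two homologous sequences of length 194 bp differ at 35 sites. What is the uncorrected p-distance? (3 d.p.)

0.180

p = 35/194 = 0.180412… ≈ 0.180 (to 3 d.p.).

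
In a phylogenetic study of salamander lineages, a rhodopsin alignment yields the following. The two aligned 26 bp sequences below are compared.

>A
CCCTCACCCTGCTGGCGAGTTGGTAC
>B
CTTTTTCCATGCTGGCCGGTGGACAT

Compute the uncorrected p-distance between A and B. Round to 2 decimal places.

The sequences differ at 11 of 26 positions.
p = 11/26 = 0.423076… ≈ 0.42 (to 2 d.p.).

0.42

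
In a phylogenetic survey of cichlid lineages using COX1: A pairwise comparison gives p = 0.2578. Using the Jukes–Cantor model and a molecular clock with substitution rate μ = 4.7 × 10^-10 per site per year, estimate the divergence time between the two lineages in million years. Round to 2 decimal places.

d = −(3/4) ln(1 − 4p/3) = −0.75 ln(1 − 0.343733) = −0.75 ln(0.656267)
  = −0.75 × (-0.421188) = 0.315891 substitutions/site.
Under a molecular clock d = 2μt, so t = d/(2μ) = 0.315891 / (2 × 4.7 × 10^-10) = 336.05 million years.

336.05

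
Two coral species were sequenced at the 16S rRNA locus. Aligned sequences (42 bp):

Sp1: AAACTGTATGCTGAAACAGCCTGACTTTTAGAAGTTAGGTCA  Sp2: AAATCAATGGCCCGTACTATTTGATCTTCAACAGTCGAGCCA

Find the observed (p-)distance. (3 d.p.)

The sequences differ at 23 of 42 positions.
p = 23/42 = 0.547619… ≈ 0.548 (to 3 d.p.).

0.548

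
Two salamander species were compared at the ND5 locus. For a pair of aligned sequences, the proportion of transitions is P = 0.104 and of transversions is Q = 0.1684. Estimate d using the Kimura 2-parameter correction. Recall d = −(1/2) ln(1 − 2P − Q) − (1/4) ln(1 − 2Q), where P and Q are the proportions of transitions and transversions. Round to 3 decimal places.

0.339

Under the Kimura two-parameter model, d = −½ ln(1 − 2P − Q) − ¼ ln(1 − 2Q).
1 − 2P − Q = 0.6236, giving −½ ln(0.6236) = 0.236123.
1 − 2Q = 0.6632, giving −¼ ln(0.6632) = 0.102670.
d = 0.236123 + 0.102670 = 0.338793.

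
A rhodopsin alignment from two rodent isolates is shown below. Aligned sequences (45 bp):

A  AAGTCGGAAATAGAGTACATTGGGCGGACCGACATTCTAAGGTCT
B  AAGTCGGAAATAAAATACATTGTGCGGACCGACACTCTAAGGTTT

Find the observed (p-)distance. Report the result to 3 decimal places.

0.111

The sequences differ at 5 of 45 positions (sites 13, 15, 23, 35, 44).
p = 5/45 = 0.111111… ≈ 0.111 (to 3 d.p.).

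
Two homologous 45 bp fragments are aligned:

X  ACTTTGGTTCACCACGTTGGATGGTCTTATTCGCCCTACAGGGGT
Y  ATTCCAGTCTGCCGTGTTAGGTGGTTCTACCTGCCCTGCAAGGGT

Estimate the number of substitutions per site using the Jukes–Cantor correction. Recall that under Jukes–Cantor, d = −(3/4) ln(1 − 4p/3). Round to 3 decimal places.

The sequences differ at 18 of 45 sites, so p = 18/45 = 0.4.
d = −(3/4) ln(1 − 4p/3) = −0.75 ln(1 − 0.533333) = −0.75 ln(0.466667)
  = −0.75 × (-0.762139) = 0.571604 substitutions/site.

0.572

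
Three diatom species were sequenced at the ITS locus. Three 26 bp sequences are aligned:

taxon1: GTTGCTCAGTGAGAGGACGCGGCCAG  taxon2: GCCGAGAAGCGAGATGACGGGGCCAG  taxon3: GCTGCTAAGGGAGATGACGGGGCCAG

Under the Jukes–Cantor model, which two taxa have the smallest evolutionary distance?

taxon1–taxon2: 8/26 differ, p = 0.308, d = 0.396.
taxon1–taxon3: 5/26 differ, p = 0.192, d = 0.222.
taxon2–taxon3: 4/26 differ, p = 0.154, d = 0.172.
The smallest distance is between taxon2 and taxon3.

taxon2 and taxon3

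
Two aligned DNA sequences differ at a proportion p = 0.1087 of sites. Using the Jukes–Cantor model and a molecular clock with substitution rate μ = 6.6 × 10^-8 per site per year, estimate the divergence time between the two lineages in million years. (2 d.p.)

0.89

d = −(3/4) ln(1 − 4p/3) = −0.75 ln(1 − 0.144933) = −0.75 ln(0.855067)
  = −0.75 × (-0.156575) = 0.117431 substitutions/site.
Under a molecular clock d = 2μt, so t = d/(2μ) = 0.117431 / (2 × 6.6 × 10^-8) = 0.89 million years.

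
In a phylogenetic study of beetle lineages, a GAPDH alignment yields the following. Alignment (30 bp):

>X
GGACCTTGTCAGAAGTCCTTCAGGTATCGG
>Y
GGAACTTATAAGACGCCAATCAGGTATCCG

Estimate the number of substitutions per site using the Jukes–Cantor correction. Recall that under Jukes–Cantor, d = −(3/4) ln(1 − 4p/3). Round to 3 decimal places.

0.330

The sequences differ at 8 of 30 sites (4, 8, 10, 14, 16, 18, 19, 29), so p = 8/30 ≈ 0.266667.
d = −(3/4) ln(1 − 4p/3) = −0.75 ln(1 − 0.355556) = −0.75 ln(0.644444)
  = −0.75 × (-0.439367) = 0.329525 substitutions/site.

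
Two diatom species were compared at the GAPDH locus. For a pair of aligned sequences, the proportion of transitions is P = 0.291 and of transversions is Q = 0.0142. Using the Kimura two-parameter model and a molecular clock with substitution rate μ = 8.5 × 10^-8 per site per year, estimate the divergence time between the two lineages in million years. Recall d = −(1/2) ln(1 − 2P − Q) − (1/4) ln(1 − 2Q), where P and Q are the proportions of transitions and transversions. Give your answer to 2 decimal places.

2.71

Under the Kimura two-parameter model, d = −½ ln(1 − 2P − Q) − ¼ ln(1 − 2Q).
1 − 2P − Q = 0.4038, giving −½ ln(0.4038) = 0.453418.
1 − 2Q = 0.9716, giving −¼ ln(0.9716) = 0.007203.
d = 0.453418 + 0.007203 = 0.460621.
Under a molecular clock d = 2μt, so t = d/(2μ) = 0.460621 / (2 × 8.5 × 10^-8) = 2.71 million years.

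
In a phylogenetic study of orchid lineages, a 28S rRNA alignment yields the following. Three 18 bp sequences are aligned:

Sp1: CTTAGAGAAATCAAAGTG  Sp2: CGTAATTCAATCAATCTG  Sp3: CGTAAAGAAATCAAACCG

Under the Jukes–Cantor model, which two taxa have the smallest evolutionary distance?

Sp1 and Sp3

Sp1–Sp2: 7/18 differ, p = 0.389, d = 0.548.
Sp1–Sp3: 4/18 differ, p = 0.222, d = 0.264.
Sp2–Sp3: 5/18 differ, p = 0.278, d = 0.347.
The smallest distance is between Sp1 and Sp3.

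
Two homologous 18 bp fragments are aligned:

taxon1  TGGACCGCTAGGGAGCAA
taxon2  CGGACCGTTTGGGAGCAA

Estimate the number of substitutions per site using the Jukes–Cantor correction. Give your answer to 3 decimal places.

The sequences differ at 3 of 18 sites (1, 8, 10), so p = 3/18 ≈ 0.166667.
d = −(3/4) ln(1 − 4p/3) = −0.75 ln(1 − 0.222223) = −0.75 ln(0.777777)
  = −0.75 × (-0.251315) = 0.188486 substitutions/site.

0.188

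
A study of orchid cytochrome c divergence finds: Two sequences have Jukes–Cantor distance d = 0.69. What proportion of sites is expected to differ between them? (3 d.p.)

p = (3/4)(1 − e^(−4d/3)) = 0.75 × (1 − e^(-0.92)) = 0.75 × (1 − 0.398519) = 0.451111.

0.451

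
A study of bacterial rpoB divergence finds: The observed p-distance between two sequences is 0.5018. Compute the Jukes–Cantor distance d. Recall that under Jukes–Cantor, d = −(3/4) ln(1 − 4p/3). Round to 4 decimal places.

0.8294

d = −(3/4) ln(1 − 4p/3) = −0.75 ln(1 − 0.669067) = −0.75 ln(0.330933)
  = −0.75 × (-1.105839) = 0.829379 substitutions/site.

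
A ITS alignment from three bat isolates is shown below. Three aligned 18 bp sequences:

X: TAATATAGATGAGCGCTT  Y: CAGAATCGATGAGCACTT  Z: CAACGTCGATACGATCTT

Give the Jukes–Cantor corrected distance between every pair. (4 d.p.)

d(X,Y) = 0.3470, d(X,Z) = 0.6735, d(Y,Z) = 0.5482

X–Y: 5/18 sites differ → p ≈ 0.277778, d = −0.75 ln(1 − 0.370371) = 0.346968 ≈ 0.3470.
X–Z: 8/18 sites differ → p ≈ 0.444444, d = −0.75 ln(1 − 0.592592) = 0.673455 ≈ 0.6735.
Y–Z: 7/18 sites differ → p ≈ 0.388889, d = −0.75 ln(1 − 0.518519) = 0.548166 ≈ 0.5482.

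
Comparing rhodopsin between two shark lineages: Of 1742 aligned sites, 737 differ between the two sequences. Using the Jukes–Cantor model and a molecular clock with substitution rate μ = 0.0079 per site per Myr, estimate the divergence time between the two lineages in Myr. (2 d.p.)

p = 737/1742 ≈ 0.423077.
d = −(3/4) ln(1 − 4p/3) = −0.75 ln(1 − 0.564103) = −0.75 ln(0.435897)
  = −0.75 × (-0.830349) = 0.622762 substitutions/site.
Under a molecular clock d = 2μt, so t = d/(2μ) = 0.622762 / (2 × 0.0079) = 39.42 Myr.

39.42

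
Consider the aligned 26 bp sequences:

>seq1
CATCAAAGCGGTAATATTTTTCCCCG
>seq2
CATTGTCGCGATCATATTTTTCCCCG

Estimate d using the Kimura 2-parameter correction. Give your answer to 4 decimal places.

Of 26 sites, 3 differences are transitions and 3 are transversions, so P = 3/26 ≈ 0.115385 and Q = 3/26 ≈ 0.115385.
Under the Kimura two-parameter model, d = −½ ln(1 − 2P − Q) − ¼ ln(1 − 2Q).
1 − 2P − Q = 0.653845, giving −½ ln(0.653845) = 0.212442.
1 − 2Q = 0.76923, giving −¼ ln(0.76923) = 0.065591.
d = 0.212442 + 0.065591 = 0.278033.

0.2780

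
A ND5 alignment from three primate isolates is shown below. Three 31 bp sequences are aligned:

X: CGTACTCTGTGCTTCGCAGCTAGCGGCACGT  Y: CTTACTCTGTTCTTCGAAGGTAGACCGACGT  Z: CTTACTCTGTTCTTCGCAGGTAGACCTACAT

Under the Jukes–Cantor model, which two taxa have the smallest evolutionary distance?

X–Y: 8/31 differ, p = 0.258, d = 0.316.
X–Z: 8/31 differ, p = 0.258, d = 0.316.
Y–Z: 3/31 differ, p = 0.097, d = 0.104.
The smallest distance is between Y and Z.

Y and Z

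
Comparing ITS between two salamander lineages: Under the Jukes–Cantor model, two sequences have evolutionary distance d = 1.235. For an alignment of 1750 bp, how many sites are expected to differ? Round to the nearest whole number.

Invert JC69: p = (3/4)(1 − e^(−4d/3)) = 0.75 × (1 − e^(-1.646667)) = 0.75 × (1 − 0.192691) = 0.605482.
Expected differing sites = pL ≈ 0.605482 × 1750 = 1059.5935 ≈ 1060.

1060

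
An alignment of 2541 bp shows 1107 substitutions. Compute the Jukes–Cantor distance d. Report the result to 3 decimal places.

p = 1107/2541 ≈ 0.435655.
d = −(3/4) ln(1 − 4p/3) = −0.75 ln(1 − 0.580873) = −0.75 ln(0.419127)
  = −0.75 × (-0.869581) = 0.652186 substitutions/site.

0.652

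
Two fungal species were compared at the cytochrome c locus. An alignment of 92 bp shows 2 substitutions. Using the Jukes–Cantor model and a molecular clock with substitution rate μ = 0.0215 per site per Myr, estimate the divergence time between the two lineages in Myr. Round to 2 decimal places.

0.51

p = 2/92 ≈ 0.021739.
d = −(3/4) ln(1 − 4p/3) = −0.75 ln(1 − 0.028985) = −0.75 ln(0.971015)
  = −0.75 × (-0.029413) = 0.022060 substitutions/site.
Under a molecular clock d = 2μt, so t = d/(2μ) = 0.022060 / (2 × 0.0215) = 0.51 Myr.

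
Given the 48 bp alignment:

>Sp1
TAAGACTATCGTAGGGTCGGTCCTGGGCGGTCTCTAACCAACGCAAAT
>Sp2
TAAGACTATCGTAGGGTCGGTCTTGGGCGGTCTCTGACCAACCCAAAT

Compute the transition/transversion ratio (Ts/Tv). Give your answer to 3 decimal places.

2.000

Transitions are A↔G and C↔T; transversions are all other mismatches.
Transitions: 2. Transversions: 1.
R = 2/1 = 2.000.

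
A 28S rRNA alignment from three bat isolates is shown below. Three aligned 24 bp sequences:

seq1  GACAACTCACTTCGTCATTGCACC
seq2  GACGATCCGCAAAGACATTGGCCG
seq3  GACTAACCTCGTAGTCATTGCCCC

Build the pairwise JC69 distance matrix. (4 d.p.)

d(seq1,seq2) = 0.7083, d(seq1,seq3) = 0.3694, d(seq2,seq3) = 0.4408

seq1–seq2: 11/24 sites differ → p ≈ 0.458333, d = −0.75 ln(1 − 0.611111) = 0.708346 ≈ 0.7083.
seq1–seq3: 7/24 sites differ → p ≈ 0.291667, d = −0.75 ln(1 − 0.388889) = 0.369358 ≈ 0.3694.
seq2–seq3: 8/24 sites differ → p ≈ 0.333333, d = −0.75 ln(1 − 0.444444) = 0.440839 ≈ 0.4408.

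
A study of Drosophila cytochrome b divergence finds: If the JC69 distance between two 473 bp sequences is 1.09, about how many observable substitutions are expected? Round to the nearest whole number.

Invert JC69: p = (3/4)(1 − e^(−4d/3)) = 0.75 × (1 − e^(-1.453333)) = 0.75 × (1 − 0.233790) = 0.574658.
Expected differing sites = pL ≈ 0.574658 × 473 = 271.813234 ≈ 272.

272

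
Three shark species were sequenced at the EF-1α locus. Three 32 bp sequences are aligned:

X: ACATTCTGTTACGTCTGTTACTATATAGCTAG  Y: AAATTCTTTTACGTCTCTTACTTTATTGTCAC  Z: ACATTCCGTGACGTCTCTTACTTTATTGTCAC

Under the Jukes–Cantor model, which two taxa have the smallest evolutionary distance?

Y and Z

X–Y: 8/32 differ, p = 0.250, d = 0.304.
X–Z: 8/32 differ, p = 0.250, d = 0.304.
Y–Z: 4/32 differ, p = 0.125, d = 0.137.
The smallest distance is between Y and Z.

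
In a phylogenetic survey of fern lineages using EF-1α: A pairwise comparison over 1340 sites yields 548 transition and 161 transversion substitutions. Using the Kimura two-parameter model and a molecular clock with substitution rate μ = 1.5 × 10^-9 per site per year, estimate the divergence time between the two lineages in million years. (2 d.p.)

P = 548/1340 ≈ 0.408955 and Q = 161/1340 ≈ 0.120149.
Under the Kimura two-parameter model, d = −½ ln(1 − 2P − Q) − ¼ ln(1 − 2Q).
1 − 2P − Q = 0.061941, giving −½ ln(0.061941) = 1.390786.
1 − 2Q = 0.759702, giving −¼ ln(0.759702) = 0.068707.
d = 1.390786 + 0.068707 = 1.459493.
Under a molecular clock d = 2μt, so t = d/(2μ) = 1.459493 / (2 × 1.5 × 10^-9) = 486.50 million years.

486.50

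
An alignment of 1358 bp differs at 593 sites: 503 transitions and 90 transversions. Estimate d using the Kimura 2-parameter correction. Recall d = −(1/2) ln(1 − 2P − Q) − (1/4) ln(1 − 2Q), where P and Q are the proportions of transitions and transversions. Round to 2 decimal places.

P = 503/1358 ≈ 0.370398 and Q = 90/1358 ≈ 0.066274.
Under the Kimura two-parameter model, d = −½ ln(1 − 2P − Q) − ¼ ln(1 − 2Q).
1 − 2P − Q = 0.19293, giving −½ ln(0.19293) = 0.822714.
1 − 2Q = 0.867452, giving −¼ ln(0.867452) = 0.035549.
d = 0.822714 + 0.035549 = 0.858263.

0.86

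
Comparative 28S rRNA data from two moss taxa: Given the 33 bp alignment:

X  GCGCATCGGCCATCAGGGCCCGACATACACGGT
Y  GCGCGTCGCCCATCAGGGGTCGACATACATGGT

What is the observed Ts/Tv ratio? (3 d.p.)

Transitions are A↔G and C↔T; transversions are all other mismatches.
Transitions: 3. Transversions: 2.
R = 3/2 = 1.500.

1.500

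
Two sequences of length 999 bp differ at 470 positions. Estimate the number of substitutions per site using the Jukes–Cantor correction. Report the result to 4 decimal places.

p = 470/999 ≈ 0.47047.
d = −(3/4) ln(1 − 4p/3) = −0.75 ln(1 − 0.627293) = −0.75 ln(0.372707)
  = −0.75 × (-0.986963) = 0.740222 substitutions/site.

0.7402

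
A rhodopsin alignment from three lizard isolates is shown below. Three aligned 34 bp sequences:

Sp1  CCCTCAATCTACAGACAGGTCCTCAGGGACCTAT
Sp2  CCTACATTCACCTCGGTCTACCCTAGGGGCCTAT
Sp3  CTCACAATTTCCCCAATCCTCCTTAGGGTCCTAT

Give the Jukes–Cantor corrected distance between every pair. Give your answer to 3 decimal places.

Sp1–Sp2: 16/34 sites differ → p ≈ 0.470588, d = −0.75 ln(1 − 0.627451) = 0.740540 ≈ 0.741.
Sp1–Sp3: 12/34 sites differ → p ≈ 0.352941, d = −0.75 ln(1 − 0.470588) = 0.476991 ≈ 0.477.
Sp2–Sp3: 12/34 sites differ → p ≈ 0.352941, d = −0.75 ln(1 − 0.470588) = 0.476991 ≈ 0.477.

d(Sp1,Sp2) = 0.741, d(Sp1,Sp3) = 0.477, d(Sp2,Sp3) = 0.477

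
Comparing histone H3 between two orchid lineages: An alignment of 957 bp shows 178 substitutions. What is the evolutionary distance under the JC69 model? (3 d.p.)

0.214

p = 178/957 ≈ 0.185998.
d = −(3/4) ln(1 − 4p/3) = −0.75 ln(1 − 0.247997) = −0.75 ln(0.752003)
  = −0.75 × (-0.285015) = 0.213761 substitutions/site.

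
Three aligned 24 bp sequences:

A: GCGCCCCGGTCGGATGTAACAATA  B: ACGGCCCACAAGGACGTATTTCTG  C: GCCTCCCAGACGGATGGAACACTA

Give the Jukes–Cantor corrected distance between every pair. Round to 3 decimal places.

A–B: 12/24 sites differ → p = 0.5, d = −0.75 ln(1 − 0.666667) = 0.823960 ≈ 0.824.
A–C: 6/24 sites differ → p = 0.25, d = −0.75 ln(1 − 0.333333) = 0.304098 ≈ 0.304.
B–C: 11/24 sites differ → p ≈ 0.458333, d = −0.75 ln(1 − 0.611111) = 0.708346 ≈ 0.708.

d(A,B) = 0.824, d(A,C) = 0.304, d(B,C) = 0.708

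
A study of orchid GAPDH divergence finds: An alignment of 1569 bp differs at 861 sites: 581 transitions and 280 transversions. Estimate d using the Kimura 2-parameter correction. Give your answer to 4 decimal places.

P = 581/1569 ≈ 0.3703 and Q = 280/1569 ≈ 0.178458.
Under the Kimura two-parameter model, d = −½ ln(1 − 2P − Q) − ¼ ln(1 − 2Q).
1 − 2P − Q = 0.080942, giving −½ ln(0.080942) = 1.257011.
1 − 2Q = 0.643084, giving −¼ ln(0.643084) = 0.110370.
d = 1.257011 + 0.110370 = 1.367381.

1.3674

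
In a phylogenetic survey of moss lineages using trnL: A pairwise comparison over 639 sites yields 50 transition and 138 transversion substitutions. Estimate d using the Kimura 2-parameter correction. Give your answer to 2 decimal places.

0.37

P = 50/639 ≈ 0.078247 and Q = 138/639 ≈ 0.215962.
Under the Kimura two-parameter model, d = −½ ln(1 − 2P − Q) − ¼ ln(1 − 2Q).
1 − 2P − Q = 0.627544, giving −½ ln(0.627544) = 0.232971.
1 − 2Q = 0.568076, giving −¼ ln(0.568076) = 0.141375.
d = 0.232971 + 0.141375 = 0.374346.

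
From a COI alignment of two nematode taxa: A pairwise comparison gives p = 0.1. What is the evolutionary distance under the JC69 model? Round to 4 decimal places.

d = −(3/4) ln(1 − 4p/3) = −0.75 ln(1 − 0.133333) = −0.75 ln(0.866667)
  = −0.75 × (-0.143100) = 0.107325 substitutions/site.

0.1073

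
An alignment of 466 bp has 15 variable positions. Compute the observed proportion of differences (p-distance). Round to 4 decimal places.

p = 15/466 = 0.032188… ≈ 0.0322 (to 4 d.p.).

0.0322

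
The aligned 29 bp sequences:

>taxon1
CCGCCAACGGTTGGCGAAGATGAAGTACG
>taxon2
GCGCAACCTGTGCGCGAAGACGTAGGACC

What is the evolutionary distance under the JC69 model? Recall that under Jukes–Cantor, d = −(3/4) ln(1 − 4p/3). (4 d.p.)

The sequences differ at 10 of 29 sites (1, 5, 7, 9, 12, 13, 21, 23, 26, 29), so p = 10/29 ≈ 0.344828.
d = −(3/4) ln(1 − 4p/3) = −0.75 ln(1 − 0.459771) = −0.75 ln(0.540229)
  = −0.75 × (-0.615762) = 0.461822 substitutions/site.

0.4618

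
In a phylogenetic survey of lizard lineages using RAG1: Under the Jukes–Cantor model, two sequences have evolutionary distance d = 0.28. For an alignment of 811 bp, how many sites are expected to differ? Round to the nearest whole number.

Invert JC69: p = (3/4)(1 − e^(−4d/3)) = 0.75 × (1 − e^(-0.373333)) = 0.75 × (1 − 0.688436) = 0.233673.
Expected differing sites = pL ≈ 0.233673 × 811 = 189.508803 ≈ 190.

190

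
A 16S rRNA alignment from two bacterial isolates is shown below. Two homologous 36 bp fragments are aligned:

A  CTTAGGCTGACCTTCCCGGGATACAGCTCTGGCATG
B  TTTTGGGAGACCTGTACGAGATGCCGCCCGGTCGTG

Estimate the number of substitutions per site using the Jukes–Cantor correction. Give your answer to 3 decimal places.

The sequences differ at 14 of 36 sites, so p = 14/36 ≈ 0.388889.
d = −(3/4) ln(1 − 4p/3) = −0.75 ln(1 − 0.518519) = −0.75 ln(0.481481)
  = −0.75 × (-0.730889) = 0.548167 substitutions/site.

0.548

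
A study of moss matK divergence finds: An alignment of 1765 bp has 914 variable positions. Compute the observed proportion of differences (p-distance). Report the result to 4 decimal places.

p = 914/1765 = 0.517847… ≈ 0.5178 (to 4 d.p.).

0.5178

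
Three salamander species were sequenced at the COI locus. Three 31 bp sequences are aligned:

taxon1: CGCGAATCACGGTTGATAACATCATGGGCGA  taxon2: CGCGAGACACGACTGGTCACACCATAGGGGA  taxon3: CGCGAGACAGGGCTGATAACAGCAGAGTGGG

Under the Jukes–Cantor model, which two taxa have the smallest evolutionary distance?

taxon2 and taxon3

taxon1–taxon2: 9/31 differ, p = 0.290, d = 0.367.
taxon1–taxon3: 10/31 differ, p = 0.323, d = 0.422.
taxon2–taxon3: 8/31 differ, p = 0.258, d = 0.316.
The smallest distance is between taxon2 and taxon3.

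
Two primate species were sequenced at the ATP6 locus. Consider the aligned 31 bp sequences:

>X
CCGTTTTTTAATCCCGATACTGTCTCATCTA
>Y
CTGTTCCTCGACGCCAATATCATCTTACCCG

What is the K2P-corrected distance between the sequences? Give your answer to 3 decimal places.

Of 31 sites, 14 differences are transitions and 1 are transversions, so P = 14/31 ≈ 0.451613 and Q = 1/31 ≈ 0.032258.
Under the Kimura two-parameter model, d = −½ ln(1 − 2P − Q) − ¼ ln(1 − 2Q).
1 − 2P − Q = 0.064516, giving −½ ln(0.064516) = 1.370421.
1 − 2Q = 0.935484, giving −¼ ln(0.935484) = 0.016673.
d = 1.370421 + 0.016673 = 1.387094.

1.387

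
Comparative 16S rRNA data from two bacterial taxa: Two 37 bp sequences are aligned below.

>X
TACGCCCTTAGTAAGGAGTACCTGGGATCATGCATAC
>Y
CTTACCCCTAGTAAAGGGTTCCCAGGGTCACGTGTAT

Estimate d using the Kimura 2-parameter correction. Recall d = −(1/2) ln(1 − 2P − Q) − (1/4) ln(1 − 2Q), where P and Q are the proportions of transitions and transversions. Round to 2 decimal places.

Of 37 sites, 13 differences are transitions and 2 are transversions, so P = 13/37 ≈ 0.351351 and Q = 2/37 ≈ 0.054054.
Under the Kimura two-parameter model, d = −½ ln(1 − 2P − Q) − ¼ ln(1 − 2Q).
1 − 2P − Q = 0.243244, giving −½ ln(0.243244) = 0.706845.
1 − 2Q = 0.891892, giving −¼ ln(0.891892) = 0.028603.
d = 0.706845 + 0.028603 = 0.735448.

0.74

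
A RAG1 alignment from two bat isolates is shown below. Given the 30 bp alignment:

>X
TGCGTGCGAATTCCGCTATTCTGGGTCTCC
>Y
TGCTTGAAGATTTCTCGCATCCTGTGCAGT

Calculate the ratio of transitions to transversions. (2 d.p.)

0.45

Transitions are A↔G and C↔T; transversions are all other mismatches.
Transitions: 5. Transversions: 11.
R = 5/11 = 0.454545… ≈ 0.45 (to 2 d.p.).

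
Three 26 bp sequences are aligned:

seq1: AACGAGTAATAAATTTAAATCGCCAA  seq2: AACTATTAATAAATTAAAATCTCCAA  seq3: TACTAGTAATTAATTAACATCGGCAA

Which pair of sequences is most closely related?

seq1–seq2: 4/26 differ, p = 0.154, d = 0.172.
seq1–seq3: 6/26 differ, p = 0.231, d = 0.276.
seq2–seq3: 6/26 differ, p = 0.231, d = 0.276.
The smallest distance is between seq1 and seq2.

seq1 and seq2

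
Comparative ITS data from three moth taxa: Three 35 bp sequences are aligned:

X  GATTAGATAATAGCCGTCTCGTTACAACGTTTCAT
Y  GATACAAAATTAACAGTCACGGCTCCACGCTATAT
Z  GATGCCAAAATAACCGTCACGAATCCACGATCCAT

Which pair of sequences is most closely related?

X–Y: 15/35 differ, p = 0.429, d = 0.635.
X–Z: 12/35 differ, p = 0.343, d = 0.458.
Y–Z: 9/35 differ, p = 0.257, d = 0.315.
The smallest distance is between Y and Z.

Y and Z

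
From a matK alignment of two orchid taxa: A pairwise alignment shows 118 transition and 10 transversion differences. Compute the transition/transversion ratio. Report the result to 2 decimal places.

11.80

R = 118/10 = 11.80.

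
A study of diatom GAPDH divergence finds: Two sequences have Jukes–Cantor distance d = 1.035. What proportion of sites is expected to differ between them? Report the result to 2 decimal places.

0.56

p = (3/4)(1 − e^(−4d/3)) = 0.75 × (1 − e^(-1.38)) = 0.75 × (1 − 0.251579) = 0.561316.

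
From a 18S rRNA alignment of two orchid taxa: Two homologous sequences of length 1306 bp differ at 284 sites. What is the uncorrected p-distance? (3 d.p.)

p = 284/1306 = 0.217457… ≈ 0.217 (to 3 d.p.).

0.217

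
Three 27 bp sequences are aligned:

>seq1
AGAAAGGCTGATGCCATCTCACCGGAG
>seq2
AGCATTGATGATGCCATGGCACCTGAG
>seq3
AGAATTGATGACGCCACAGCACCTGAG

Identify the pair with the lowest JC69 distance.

seq1–seq2: 7/27 differ, p = 0.259, d = 0.318.
seq1–seq3: 8/27 differ, p = 0.296, d = 0.377.
seq2–seq3: 4/27 differ, p = 0.148, d = 0.165.
The smallest distance is between seq2 and seq3.

seq2 and seq3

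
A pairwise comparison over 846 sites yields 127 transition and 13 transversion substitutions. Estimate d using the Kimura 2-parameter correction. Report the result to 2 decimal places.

0.20

P = 127/846 ≈ 0.150118 and Q = 13/846 ≈ 0.015366.
Under the Kimura two-parameter model, d = −½ ln(1 − 2P − Q) − ¼ ln(1 − 2Q).
1 − 2P − Q = 0.684398, giving −½ ln(0.684398) = 0.189608.
1 − 2Q = 0.969268, giving −¼ ln(0.969268) = 0.007804.
d = 0.189608 + 0.007804 = 0.197412.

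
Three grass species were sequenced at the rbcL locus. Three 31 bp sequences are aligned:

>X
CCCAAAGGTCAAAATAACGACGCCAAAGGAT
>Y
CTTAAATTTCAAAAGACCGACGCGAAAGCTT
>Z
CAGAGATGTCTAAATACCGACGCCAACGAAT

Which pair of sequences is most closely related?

X and Z

X–Y: 9/31 differ, p = 0.290, d = 0.367.
X–Z: 8/31 differ, p = 0.258, d = 0.316.
Y–Z: 10/31 differ, p = 0.323, d = 0.422.
The smallest distance is between X and Z.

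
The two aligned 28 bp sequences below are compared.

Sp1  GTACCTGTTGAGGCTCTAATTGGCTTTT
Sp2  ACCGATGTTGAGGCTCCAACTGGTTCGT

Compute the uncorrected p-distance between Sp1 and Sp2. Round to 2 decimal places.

The sequences differ at 10 of 28 positions (sites 1, 2, 3, 4, 5, 17, 20, 24, 26, 27).
p = 10/28 = 0.357142… ≈ 0.36 (to 2 d.p.).

0.36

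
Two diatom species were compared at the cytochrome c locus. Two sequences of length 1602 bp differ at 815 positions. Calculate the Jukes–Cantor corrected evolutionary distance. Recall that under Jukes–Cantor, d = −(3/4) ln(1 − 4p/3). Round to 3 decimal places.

p = 815/1602 ≈ 0.508739.
d = −(3/4) ln(1 − 4p/3) = −0.75 ln(1 − 0.678319) = −0.75 ln(0.321681)
  = −0.75 × (-1.134195) = 0.850646 substitutions/site.

0.851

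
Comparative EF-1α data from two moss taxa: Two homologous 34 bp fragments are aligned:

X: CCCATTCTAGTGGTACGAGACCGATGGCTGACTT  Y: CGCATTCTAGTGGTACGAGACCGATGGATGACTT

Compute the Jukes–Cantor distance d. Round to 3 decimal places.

The sequences differ at 2 of 34 sites (2, 28), so p = 2/34 ≈ 0.058824.
d = −(3/4) ln(1 − 4p/3) = −0.75 ln(1 − 0.078432) = −0.75 ln(0.921568)
  = −0.75 × (-0.081679) = 0.061259 substitutions/site.

0.061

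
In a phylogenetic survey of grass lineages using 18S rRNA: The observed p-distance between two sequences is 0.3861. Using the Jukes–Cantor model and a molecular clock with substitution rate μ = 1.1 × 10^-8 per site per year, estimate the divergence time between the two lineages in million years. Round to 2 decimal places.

d = −(3/4) ln(1 − 4p/3) = −0.75 ln(1 − 0.5148) = −0.75 ln(0.4852)
  = −0.75 × (-0.723194) = 0.542396 substitutions/site.
Under a molecular clock d = 2μt, so t = d/(2μ) = 0.542396 / (2 × 1.1 × 10^-8) = 24.65 million years.

24.65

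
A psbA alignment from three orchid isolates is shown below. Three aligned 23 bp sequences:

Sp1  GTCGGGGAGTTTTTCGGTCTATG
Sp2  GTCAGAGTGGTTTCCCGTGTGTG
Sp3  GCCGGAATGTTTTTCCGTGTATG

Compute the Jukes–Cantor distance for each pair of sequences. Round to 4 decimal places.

Sp1–Sp2: 8/23 sites differ → p ≈ 0.347826, d = −0.75 ln(1 − 0.463768) = 0.467391 ≈ 0.4674.
Sp1–Sp3: 6/23 sites differ → p ≈ 0.26087, d = −0.75 ln(1 − 0.347827) = 0.320584 ≈ 0.3206.
Sp2–Sp3: 6/23 sites differ → p ≈ 0.26087, d = −0.75 ln(1 − 0.347827) = 0.320584 ≈ 0.3206.

d(Sp1,Sp2) = 0.4674, d(Sp1,Sp3) = 0.3206, d(Sp2,Sp3) = 0.3206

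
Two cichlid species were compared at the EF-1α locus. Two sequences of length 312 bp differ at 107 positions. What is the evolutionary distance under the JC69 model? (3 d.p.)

0.458

p = 107/312 ≈ 0.342949.
d = −(3/4) ln(1 − 4p/3) = −0.75 ln(1 − 0.457265) = −0.75 ln(0.542735)
  = −0.75 × (-0.611134) = 0.458351 substitutions/site.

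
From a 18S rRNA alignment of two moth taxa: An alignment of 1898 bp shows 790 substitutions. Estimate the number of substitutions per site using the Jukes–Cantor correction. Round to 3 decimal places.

p = 790/1898 ≈ 0.416228.
d = −(3/4) ln(1 − 4p/3) = −0.75 ln(1 − 0.554971) = −0.75 ln(0.445029)
  = −0.75 × (-0.809616) = 0.607212 substitutions/site.

0.607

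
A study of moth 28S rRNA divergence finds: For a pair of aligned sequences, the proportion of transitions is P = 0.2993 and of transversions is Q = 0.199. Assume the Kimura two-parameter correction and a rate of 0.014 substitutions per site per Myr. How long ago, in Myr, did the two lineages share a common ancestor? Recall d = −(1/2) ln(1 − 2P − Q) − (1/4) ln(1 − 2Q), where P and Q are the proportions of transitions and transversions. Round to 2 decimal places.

Under the Kimura two-parameter model, d = −½ ln(1 − 2P − Q) − ¼ ln(1 − 2Q).
1 − 2P − Q = 0.2024, giving −½ ln(0.2024) = 0.798755.
1 − 2Q = 0.602, giving −¼ ln(0.602) = 0.126874.
d = 0.798755 + 0.126874 = 0.925629.
Under a molecular clock d = 2μt, so t = d/(2μ) = 0.925629 / (2 × 0.014) = 33.06 Myr.

33.06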